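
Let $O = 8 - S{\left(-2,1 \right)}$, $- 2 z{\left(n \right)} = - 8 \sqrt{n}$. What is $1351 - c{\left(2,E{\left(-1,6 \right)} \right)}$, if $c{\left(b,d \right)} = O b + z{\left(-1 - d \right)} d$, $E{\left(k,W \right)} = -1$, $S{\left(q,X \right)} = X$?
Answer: $1337$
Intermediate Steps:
$z{\left(n \right)} = 4 \sqrt{n}$ ($z{\left(n \right)} = - \frac{\left(-8\right) \sqrt{n}}{2} = 4 \sqrt{n}$)
$O = 7$ ($O = 8 - 1 = 7$)
$c{\left(b,d \right)} = 7 b + 4 d \sqrt{-1 - d}$ ($c{\left(b,d \right)} = 7 b + 4 \sqrt{-1 - d} d = 7 b + 4 d \sqrt{-1 - d}$)
$1351 - c{\left(2,E{\left(-1,6 \right)} \right)} = 1351 - \left(7 \cdot 2 + 4 \left(-1\right) \sqrt{-1 - -1}\right) = 1351 - \left(14 + 4 \left(-1\right) \sqrt{-1 + 1}\right) = 1351 - \left(14 + 4 \left(-1\right) \sqrt{0}\right) = 1351 - \left(14 + 4 \left(-1\right) 0\right) = 1351 - \left(14 + 0\right) = 1351 - 14 = 1337$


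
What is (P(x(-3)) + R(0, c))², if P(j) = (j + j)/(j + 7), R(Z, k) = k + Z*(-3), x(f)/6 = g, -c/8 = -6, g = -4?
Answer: 746496/289 ≈ 2583.0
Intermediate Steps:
c = 48 (c = -8*(-6) = 48)
x(f) = -24 (x(f) = 6*(-4) = -24)
R(Z, k) = k - 3*Z
P(j) = 2*j/(7 + j) (P(j) = (2*j)/(7 + j) = 2*j/(7 + j))
(P(x(-3)) + R(0, c))² = (2*(-24)/(7 - 24) + (48 - 3*0))² = (2*(-24)/(-17) + (48 + 0))² = (2*(-24)*(-1/17) + 48)² = (48/17 + 48)² = (864/17)² = 746496/289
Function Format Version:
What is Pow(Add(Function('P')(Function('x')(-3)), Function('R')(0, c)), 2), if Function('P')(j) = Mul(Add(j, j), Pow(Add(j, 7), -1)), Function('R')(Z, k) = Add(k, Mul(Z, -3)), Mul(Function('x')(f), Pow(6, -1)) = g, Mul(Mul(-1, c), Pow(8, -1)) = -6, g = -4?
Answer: Rational(746496, 289) ≈ 2583.0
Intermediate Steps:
c = 48 (c = Mul(-8, -6) = 48)
Function('x')(f) = -24 (Function('x')(f) = Mul(6, -4) = -24)
Function('R')(Z, k) = Add(k, Mul(-3, Z))
Function('P')(j) = Mul(2, j, Pow(Add(7, j), -1)) (Function('P')(j) = Mul(Mul(2, j), Pow(Add(7, j), -1)) = Mul(2, j, Pow(Add(7, j), -1)))
Pow(Add(Function('P')(Function('x')(-3)), Function('R')(0, c)), 2) = Pow(Add(Mul(2, -24, Pow(Add(7, -24), -1)), Add(48, Mul(-3, 0))), 2) = Pow(Add(Mul(2, -24, Pow(-17, -1)), Add(48, 0)), 2) = Pow(Add(Mul(2, -24, Rational(-1, 17)), 48), 2) = Pow(Add(Rational(48, 17), 48), 2) = Pow(Rational(864, 17), 2) = Rational(746496, 289)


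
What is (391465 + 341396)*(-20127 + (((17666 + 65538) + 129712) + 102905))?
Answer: 216702600534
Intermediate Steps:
(391465 + 341396)*(-20127 + (((17666 + 65538) + 129712) + 102905)) = 732861*(-20127 + ((83204 + 129712) + 102905)) = 732861*(-20127 + (212916 + 102905)) = 732861*(-20127 + 315821) = 732861*295694 = 216702600534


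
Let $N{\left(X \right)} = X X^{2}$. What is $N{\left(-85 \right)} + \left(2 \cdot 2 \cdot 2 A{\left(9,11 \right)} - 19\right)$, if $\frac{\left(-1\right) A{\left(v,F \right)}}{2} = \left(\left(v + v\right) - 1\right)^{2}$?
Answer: $-618768$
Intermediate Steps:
$N{\left(X \right)} = X^{3}$
$A{\left(v,F \right)} = - 2 \left(-1 + 2 v\right)^{2}$ ($A{\left(v,F \right)} = - 2 \left(\left(v + v\right) - 1\right)^{2} = - 2 \left(2 v - 1\right)^{2} = - 2 \left(-1 + 2 v\right)^{2}$)
$N{\left(-85 \right)} + \left(2 \cdot 2 \cdot 2 A{\left(9,11 \right)} - 19\right) = \left(-85\right)^{3} + \left(2 \cdot 2 \cdot 2 \left(- 2 \left(-1 + 2 \cdot 9\right)^{2}\right) - 19\right) = -614125 + \left(4 \cdot 2 \left(- 2 \left(-1 + 18\right)^{2}\right) - 19\right) = -614125 + \left(8 \left(- 2 \cdot 17^{2}\right) - 19\right) = -614125 + \left(8 \left(\left(-2\right) 289\right) - 19\right) = -614125 + \left(8 \left(-578\right) - 19\right) = -614125 - 4643 = -618768$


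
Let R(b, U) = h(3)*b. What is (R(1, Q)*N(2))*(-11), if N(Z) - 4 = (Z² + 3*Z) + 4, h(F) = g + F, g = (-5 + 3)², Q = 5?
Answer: -1386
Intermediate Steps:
g = 4 (g = (-2)² = 4)
h(F) = 4 + F
R(b, U) = 7*b (R(b, U) = (4 + 3)*b = 7*b)
N(Z) = 8 + Z² + 3*Z (N(Z) = 4 + ((Z² + 3*Z) + 4) = 4 + (4 + Z² + 3*Z) = 8 + Z² + 3*Z)
(R(1, Q)*N(2))*(-11) = ((7*1)*(8 + 2² + 3*2))*(-11) = (7*(8 + 4 + 6))*(-11) = (7*18)*(-11) = 126*(-11) = -1386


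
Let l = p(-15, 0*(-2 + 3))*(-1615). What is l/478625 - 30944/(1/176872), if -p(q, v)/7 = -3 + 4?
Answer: -74845014022077/13675 ≈ -5.4731e+9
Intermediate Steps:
p(q, v) = -7 (p(q, v) = -7*(-3 + 4) = -7*1 = -7)
l = 11305 (l = -7*(-1615) = 11305)
l/478625 - 30944/(1/176872) = 11305/478625 - 30944/(1/176872) = 11305*(1/478625) - 30944/1/176872 = 323/13675 - 30944*176872 = 323/13675 - 5473127168 = -74845014022077/13675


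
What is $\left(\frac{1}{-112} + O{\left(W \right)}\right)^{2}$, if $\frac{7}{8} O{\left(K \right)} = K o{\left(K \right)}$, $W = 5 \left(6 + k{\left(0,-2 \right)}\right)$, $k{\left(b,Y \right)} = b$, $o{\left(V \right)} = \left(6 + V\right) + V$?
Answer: $\frac{64231326721}{12544} \approx 5.1205 \cdot 10^{6}$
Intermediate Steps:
$o{\left(V \right)} = 6 + 2 V$
$W = 30$ ($W = 5 \left(6 + 0\right) = 5 \cdot 6 = 30$)
$O{\left(K \right)} = \frac{8 K \left(6 + 2 K\right)}{7}$
$\left(\frac{1}{-112} + O{\left(W \right)}\right)^{2} = \left(\frac{1}{-112} + \frac{16}{7} \cdot 30 \left(3 + 30\right)\right)^{2} = \left(- \frac{1}{112} + \frac{16}{7} \cdot 30 \cdot 33\right)^{2} = \left(- \frac{1}{112} + \frac{15840}{7}\right)^{2} = \left(\frac{253439}{112}\right)^{2} = \frac{64231326721}{12544}$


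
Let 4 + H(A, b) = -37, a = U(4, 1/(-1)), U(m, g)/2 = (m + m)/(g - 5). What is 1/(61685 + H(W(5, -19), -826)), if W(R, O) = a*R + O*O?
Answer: 1/61644 ≈ 1.6222e-5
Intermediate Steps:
U(m, g) = 4*m/(-5 + g) (U(m, g) = 2*((m + m)/(g - 5)) = 2*((2*m)/(-5 + g)) = 2*(2*m/(-5 + g)) = 4*m/(-5 + g))
a = -8/3 (a = 4*4/(-5 + 1/(-1)) = 4*4/(-5 - 1) = 4*4/(-6) = 4*4*(-⅙) = -8/3 ≈ -2.6667)
W(R, O) = O² - 8*R/3 (W(R, O) = -8*R/3 + O*O = -8*R/3 + O² = O² - 8*R/3)
H(A, b) = -41 (H(A, b) = -4 - 37 = -41)
1/(61685 + H(W(5, -19), -826)) = 1/(61685 - 41) = 1/61644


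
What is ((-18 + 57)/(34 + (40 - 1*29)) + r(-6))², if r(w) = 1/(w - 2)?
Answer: 7921/14400 ≈ 0.55007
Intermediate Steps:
r(w) = 1/(-2 + w)
((-18 + 57)/(34 + (40 - 1*29)) + r(-6))² = ((-18 + 57)/(34 + (40 - 1*29)) + 1/(-2 - 6))² = (39/(34 + (40 - 29)) + 1/(-8))² = (39/(34 + 11) - ⅛)² = (39/45 - ⅛)² = (39*(1/45) - ⅛)² = (13/15 - ⅛)² = (89/120)² = 7921/14400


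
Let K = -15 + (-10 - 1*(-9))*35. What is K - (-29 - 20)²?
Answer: -2451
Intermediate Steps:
K = -50 (K = -15 + (-10 + 9)*35 = -15 - 1*35 = -15 - 35 = -50)
K - (-29 - 20)² = -50 - (-29 - 20)² = -50 - 1*(-49)² = -50 - 1*2401 = -50 - 2401 = -2451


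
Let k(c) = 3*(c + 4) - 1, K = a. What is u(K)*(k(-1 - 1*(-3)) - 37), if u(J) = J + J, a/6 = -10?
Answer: 2400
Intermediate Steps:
a = -60 (a = 6*(-10) = -60)
K = -60
u(J) = 2*J
k(c) = 11 + 3*c (k(c) = 3*(4 + c) - 1 = (12 + 3*c) - 1 = 11 + 3*c)
u(K)*(k(-1 - 1*(-3)) - 37) = (2*(-60))*((11 + 3*(-1 - 1*(-3))) - 37) = -120*((11 + 3*(-1 + 3)) - 37) = -120*((11 + 3*2) - 37) = -120*((11 + 6) - 37) = -120*(17 - 37) = -120*(-20) = 2400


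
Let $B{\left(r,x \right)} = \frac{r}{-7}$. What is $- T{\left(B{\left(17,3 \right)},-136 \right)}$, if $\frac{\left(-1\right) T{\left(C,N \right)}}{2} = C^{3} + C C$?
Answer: $- \frac{5780}{343} \approx -16.851$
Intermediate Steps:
$B{\left(r,x \right)} = - \frac{r}{7}$ ($B{\left(r,x \right)} = r \left(- \frac{1}{7}\right) = - \frac{r}{7}$)
$T{\left(C,N \right)} = - 2 C^{2} - 2 C^{3}$ ($T{\left(C,N \right)} = - 2 \left(C^{3} + C C\right) = - 2 \left(C^{3} + C^{2}\right) = - 2 \left(C^{2} + C^{3}\right) = - 2 C^{2} - 2 C^{3}$)
$- T{\left(B{\left(17,3 \right)},-136 \right)} = - 2 \left(\left(- \frac{1}{7}\right) 17\right)^{2} \left(-1 - \left(- \frac{1}{7}\right) 17\right) = - 2 \left(- \frac{17}{7}\right)^{2} \left(-1 - - \frac{17}{7}\right) = - \frac{2 \cdot 289 \left(-1 + \frac{17}{7}\right)}{49} = - \frac{2 \cdot 289 \cdot 10}{49 \cdot 7} = \left(-1\right) \frac{5780}{343} = - \frac{5780}{343}$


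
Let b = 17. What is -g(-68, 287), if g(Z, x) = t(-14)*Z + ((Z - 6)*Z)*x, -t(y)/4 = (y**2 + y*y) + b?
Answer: -1555432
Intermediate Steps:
t(y) = -68 - 8*y**2 (t(y) = -4*((y**2 + y*y) + 17) = -4*((y**2 + y**2) + 17) = -4*(2*y**2 + 17) = -4*(17 + 2*y**2) = -68 - 8*y**2)
g(Z, x) = -1636*Z + Z*x*(-6 + Z) (g(Z, x) = (-68 - 8*(-14)**2)*Z + ((Z - 6)*Z)*x = (-68 - 8*196)*Z + ((-6 + Z)*Z)*x = (-68 - 1568)*Z + (Z*(-6 + Z))*x = -1636*Z + Z*x*(-6 + Z))
-g(-68, 287) = -(-68)*(-1636 - 6*287 - 68*287) = -(-68)*(-1636 - 1722 - 19516) = -(-68)*(-22874) = -1*1555432 = -1555432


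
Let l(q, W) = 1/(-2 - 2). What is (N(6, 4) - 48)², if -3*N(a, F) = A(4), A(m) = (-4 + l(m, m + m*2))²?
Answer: 6723649/2304 ≈ 2918.3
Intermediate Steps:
l(q, W) = -¼ (l(q, W) = 1/(-4) = -¼)
A(m) = 289/16 (A(m) = (-4 - ¼)² = (-17/4)² = 289/16)
N(a, F) = -289/48 (N(a, F) = -⅓*289/16 = -289/48)
(N(6, 4) - 48)² = (-289/48 - 48)² = (-2593/48)² = 6723649/2304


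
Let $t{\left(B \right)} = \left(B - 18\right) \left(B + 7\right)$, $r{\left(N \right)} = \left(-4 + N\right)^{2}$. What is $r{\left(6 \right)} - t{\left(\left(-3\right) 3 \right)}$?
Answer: $-50$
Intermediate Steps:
$t{\left(B \right)} = \left(-18 + B\right) \left(7 + B\right)$
$r{\left(6 \right)} - t{\left(\left(-3\right) 3 \right)} = \left(-4 + 6\right)^{2} - \left(-126 + \left(\left(-3\right) 3\right)^{2} - 11 \left(\left(-3\right) 3\right)\right) = 2^{2} - \left(-126 + \left(-9\right)^{2} - -99\right) = 4 - \left(-126 + 81 + 99\right) = 4 - 54 = -50$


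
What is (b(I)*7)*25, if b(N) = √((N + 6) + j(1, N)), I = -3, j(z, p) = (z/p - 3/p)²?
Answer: 175*√31/3 ≈ 324.79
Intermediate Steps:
j(z, p) = (-3/p + z/p)²
b(N) = √(6 + N + 4/N²) (b(N) = √((N + 6) + (-3 + 1)²/N²) = √((6 + N) + (-2)²/N²) = √((6 + N) + 4/N²) = √(6 + N + 4/N²))
(b(I)*7)*25 = (√(6 - 3 + 4/(-3)²)*7)*25 = (√(6 - 3 + 4*(⅑))*7)*25 = (√(6 - 3 + 4/9)*7)*25 = (√(31/9)*7)*25 = ((√31/3)*7)*25 = (7*√31/3)*25 = 175*√31/3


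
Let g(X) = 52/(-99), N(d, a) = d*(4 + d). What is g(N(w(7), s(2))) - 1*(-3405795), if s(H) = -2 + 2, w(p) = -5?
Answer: 337173653/99 ≈ 3.4058e+6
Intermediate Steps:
s(H) = 0
g(X) = -52/99 (g(X) = 52*(-1/99) = -52/99)
g(N(w(7), s(2))) - 1*(-3405795) = -52/99 - 1*(-3405795) = -52/99 + 3405795 = 337173653/99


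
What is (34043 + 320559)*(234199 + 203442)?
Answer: 155188373882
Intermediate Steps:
(34043 + 320559)*(234199 + 203442) = 354602*437641 = 155188373882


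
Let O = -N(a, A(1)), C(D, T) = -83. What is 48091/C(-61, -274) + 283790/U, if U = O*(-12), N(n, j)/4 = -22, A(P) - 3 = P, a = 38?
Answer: -37169333/43824 ≈ -848.15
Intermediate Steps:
A(P) = 3 + P
N(n, j) = -88 (N(n, j) = 4*(-22) = -88)
O = 88 (O = -1*(-88) = 88)
U = -1056 (U = 88*(-12) = -1056)
48091/C(-61, -274) + 283790/U = 48091/(-83) + 283790/(-1056) = 48091*(-1/83) + 283790*(-1/1056) = -48091/83 - 141895/528 = -37169333/43824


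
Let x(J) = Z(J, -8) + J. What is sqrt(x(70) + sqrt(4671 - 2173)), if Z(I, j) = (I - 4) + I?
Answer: sqrt(206 + sqrt(2498)) ≈ 15.999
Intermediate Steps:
Z(I, j) = -4 + 2*I (Z(I, j) = (-4 + I) + I = -4 + 2*I)
x(J) = -4 + 3*J (x(J) = (-4 + 2*J) + J = -4 + 3*J)
sqrt(x(70) + sqrt(4671 - 2173)) = sqrt((-4 + 3*70) + sqrt(4671 - 2173)) = sqrt((-4 + 210) + sqrt(2498)) = sqrt(206 + sqrt(2498))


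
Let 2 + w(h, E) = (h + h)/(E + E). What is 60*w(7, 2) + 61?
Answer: 151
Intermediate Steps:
w(h, E) = -2 + h/E (w(h, E) = -2 + (h + h)/(E + E) = -2 + (2*h)/((2*E)) = -2 + (2*h)*(1/(2*E)) = -2 + h/E)
60*w(7, 2) + 61 = 60*(-2 + 7/2) + 61 = 60*(3/2) + 61 = 90 + 61 = 151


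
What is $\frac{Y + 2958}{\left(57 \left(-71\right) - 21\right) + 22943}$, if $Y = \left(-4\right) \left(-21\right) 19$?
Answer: $\frac{4554}{18875} \approx 0.24127$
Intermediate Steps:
$Y = 1596$ ($Y = 84 \cdot 19 = 1596$)
$\frac{Y + 2958}{\left(57 \left(-71\right) - 21\right) + 22943} = \frac{1596 + 2958}{\left(57 \left(-71\right) - 21\right) + 22943} = \frac{4554}{\left(-4047 - 21\right) + 22943} = \frac{4554}{-4068 + 22943} = \frac{4554}{18875}$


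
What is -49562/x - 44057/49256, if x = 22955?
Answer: -3452554307/1130671480 ≈ -3.0535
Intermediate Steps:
-49562/x - 44057/49256 = -49562/22955 - 44057/49256 = -3452554307/1130671480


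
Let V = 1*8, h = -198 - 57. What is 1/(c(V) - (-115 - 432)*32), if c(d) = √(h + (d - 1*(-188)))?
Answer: -I/(√59 - 17504*I) ≈ 5.713e-5 - 2.507e-8*I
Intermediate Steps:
h = -255
V = 8
c(d) = √(-67 + d) (c(d) = √(-255 + (d - 1*(-188))) = √(-255 + (d + 188)) = √(-255 + (188 + d)) = √(-67 + d))
1/(c(V) - (-115 - 432)*32) = 1/(√(-67 + 8) - (-115 - 432)*32) = 1/(√(-59) - (-547)*32) = 1/(I*√59 - 1*(-17504)) = 1/(I*√59 + 17504) = 1/(17504 + I*√59)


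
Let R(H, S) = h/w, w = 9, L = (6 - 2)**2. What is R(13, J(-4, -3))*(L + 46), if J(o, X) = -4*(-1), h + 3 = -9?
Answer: -248/3 ≈ -82.667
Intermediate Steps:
h = -12 (h = -3 - 9 = -12)
L = 16 (L = 4**2 = 16)
J(o, X) = 4
R(H, S) = -4/3 (R(H, S) = -12/9 = -12*1/9 = -4/3)
R(13, J(-4, -3))*(L + 46) = -4*(16 + 46)/3 = -4/3*62 = -248/3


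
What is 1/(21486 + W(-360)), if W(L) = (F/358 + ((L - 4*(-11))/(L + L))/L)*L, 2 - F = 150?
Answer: 32220/697088261 ≈ 4.6221e-5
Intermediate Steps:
F = -148 (F = 2 - 1*150 = 2 - 150 = -148)
W(L) = L*(-74/179 + (44 + L)/(2*L²)) (W(L) = (-148/358 + ((L - 4*(-11))/(L + L))/L)*L = (-148*1/358 + ((L + 44)/((2*L)))/L)*L = (-74/179 + ((44 + L)*(1/(2*L)))/L)*L = (-74/179 + ((44 + L)/(2*L))/L)*L = (-74/179 + (44 + L)/(2*L²))*L = L*(-74/179 + (44 + L)/(2*L²)))
1/(21486 + W(-360)) = 1/(21486 + (1/358)*(7876 - 1*(-360)*(-179 + 148*(-360)))/(-360)) = 1/(21486 + (1/358)*(-1/360)*(7876 - 1*(-360)*(-179 - 53280))) = 1/(21486 + (1/358)*(-1/360)*(7876 - 1*(-360)*(-53459))) = 1/(21486 + (1/358)*(-1/360)*(7876 - 19245240)) = 1/(21486 + (1/358)*(-1/360)*(-19237364)) = 1/(21486 + 4809341/32220) = 1/(697088261/32220) = 32220/697088261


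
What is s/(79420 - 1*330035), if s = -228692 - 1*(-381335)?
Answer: -152643/250615 ≈ -0.60907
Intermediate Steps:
s = 152643 (s = -228692 + 381335 = 152643)
s/(79420 - 1*330035) = 152643/(79420 - 1*330035) = 152643/(79420 - 330035) = 152643/(-250615) = 152643*(-1/250615) = -152643/250615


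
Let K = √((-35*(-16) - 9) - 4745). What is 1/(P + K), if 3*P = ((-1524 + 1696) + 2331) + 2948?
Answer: 1817/3305683 - 3*I*√466/3305683 ≈ 0.00054966 - 1.9591e-5*I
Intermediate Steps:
K = 3*I*√466 (K = √((560 - 9) - 4745) = √(551 - 4745) = √(-4194) = 3*I*√466 ≈ 64.761*I)
P = 1817 (P = (((-1524 + 1696) + 2331) + 2948)/3 = ((172 + 2331) + 2948)/3 = (2503 + 2948)/3 = (⅓)*5451 = 1817)
1/(P + K) = 1/(1817 + 3*I*√466)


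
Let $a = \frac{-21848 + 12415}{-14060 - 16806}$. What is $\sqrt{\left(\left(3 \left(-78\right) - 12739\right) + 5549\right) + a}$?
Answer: $\frac{i \sqrt{7072627554366}}{30866} \approx 86.161 i$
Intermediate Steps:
$a = \frac{9433}{30866}$ ($a = - \frac{9433}{-30866} = \left(-9433\right) \left(- \frac{1}{30866}\right) = \frac{9433}{30866} \approx 0.30561$)
$\sqrt{\left(\left(3 \left(-78\right) - 12739\right) + 5549\right) + a} = \sqrt{\left(\left(3 \left(-78\right) - 12739\right) + 5549\right) + \frac{9433}{30866}} = \sqrt{\left(\left(-234 - 12739\right) + 5549\right) + \frac{9433}{30866}} = \sqrt{\left(-12973 + 5549\right) + \frac{9433}{30866}} = \sqrt{-7424 + \frac{9433}{30866}} = \sqrt{- \frac{229139751}{30866}} = \frac{i \sqrt{7072627554366}}{30866}$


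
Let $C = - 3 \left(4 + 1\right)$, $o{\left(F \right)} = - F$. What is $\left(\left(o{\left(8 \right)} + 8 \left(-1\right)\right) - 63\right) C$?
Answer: $1185$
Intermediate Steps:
$C = -15$ ($C = \left(-3\right) 5 = -15$)
$\left(\left(o{\left(8 \right)} + 8 \left(-1\right)\right) - 63\right) C = \left(\left(\left(-1\right) 8 + 8 \left(-1\right)\right) - 63\right) \left(-15\right) = \left(\left(-8 - 8\right) - 63\right) \left(-15\right) = \left(-16 - 63\right) \left(-15\right) = \left(-79\right) \left(-15\right) = 1185$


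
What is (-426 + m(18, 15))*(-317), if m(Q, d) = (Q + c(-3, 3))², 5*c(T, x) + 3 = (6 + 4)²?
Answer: -7709123/25 ≈ -3.0837e+5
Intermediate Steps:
c(T, x) = 97/5 (c(T, x) = -⅗ + (6 + 4)²/5 = -⅗ + (⅕)*10² = -⅗ + (⅕)*100 = -⅗ + 20 = 97/5)
m(Q, d) = (97/5 + Q)² (m(Q, d) = (Q + 97/5)² = (97/5 + Q)²)
(-426 + m(18, 15))*(-317) = (-426 + (97 + 5*18)²/25)*(-317) = (-426 + (97 + 90)²/25)*(-317) = (-426 + (1/25)*187²)*(-317) = (-426 + (1/25)*34969)*(-317) = (-426 + 34969/25)*(-317) = (24319/25)*(-317) = -7709123/25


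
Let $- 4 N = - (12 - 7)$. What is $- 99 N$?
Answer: $- \frac{495}{4} \approx -123.75$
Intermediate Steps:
$N = \frac{5}{4}$ ($N = - \frac{\left(-1\right) \left(12 - 7\right)}{4} = - \frac{\left(-1\right) 5}{4} = \left(- \frac{1}{4}\right) \left(-5\right) = \frac{5}{4} \approx 1.25$)
$- 99 N = \left(-99\right) \frac{5}{4} = - \frac{495}{4}$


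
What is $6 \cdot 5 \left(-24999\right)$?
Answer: $-749970$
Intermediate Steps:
$6 \cdot 5 \left(-24999\right) = 30 \left(-24999\right) = -749970$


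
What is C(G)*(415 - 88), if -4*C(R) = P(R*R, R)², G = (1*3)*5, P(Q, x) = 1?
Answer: -327/4 ≈ -81.750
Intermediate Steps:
G = 15 (G = 3*5 = 15)
C(R) = -¼ (C(R) = -¼*1² = -¼*1 = -¼)
C(G)*(415 - 88) = -(415 - 88)/4 = -¼*327 = -327/4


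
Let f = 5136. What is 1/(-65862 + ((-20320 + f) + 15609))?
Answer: -1/65437 ≈ -1.5282e-5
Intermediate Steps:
1/(-65862 + ((-20320 + f) + 15609)) = 1/(-65862 + ((-20320 + 5136) + 15609)) = 1/(-65862 + (-15184 + 15609)) = 1/(-65862 + 425) = 1/(-65437) = -1/65437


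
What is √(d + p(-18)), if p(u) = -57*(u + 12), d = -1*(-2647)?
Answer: 7*√61 ≈ 54.672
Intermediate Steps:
d = 2647
p(u) = -684 - 57*u (p(u) = -57*(12 + u) = -684 - 57*u)
√(d + p(-18)) = √(2647 + (-684 - 57*(-18))) = √(2647 + (-684 + 1026)) = √(2647 + 342) = √2989 = 7*√61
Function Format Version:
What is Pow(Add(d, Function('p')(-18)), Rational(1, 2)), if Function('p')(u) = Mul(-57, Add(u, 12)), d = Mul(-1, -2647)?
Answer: Mul(7, Pow(61, Rational(1, 2))) ≈ 54.672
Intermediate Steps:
d = 2647
Function('p')(u) = Add(-684, Mul(-57, u)) (Function('p')(u) = Mul(-57, Add(12, u)) = Add(-684, Mul(-57, u)))
Pow(Add(d, Function('p')(-18)), Rational(1, 2)) = Pow(Add(2647, Add(-684, Mul(-57, -18))), Rational(1, 2)) = Pow(Add(2647, Add(-684, 1026)), Rational(1, 2)) = Pow(Add(2647, 342), Rational(1, 2)) = Pow(2989, Rational(1, 2)) = Mul(7, Pow(61, Rational(1, 2)))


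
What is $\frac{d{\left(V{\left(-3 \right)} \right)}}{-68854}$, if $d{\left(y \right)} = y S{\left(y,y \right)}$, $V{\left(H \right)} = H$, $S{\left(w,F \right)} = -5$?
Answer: $- \frac{15}{68854} \approx -0.00021785$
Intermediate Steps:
$d{\left(y \right)} = - 5 y$ ($d{\left(y \right)} = y \left(-5\right) = - 5 y$)
$\frac{d{\left(V{\left(-3 \right)} \right)}}{-68854} = \frac{\left(-5\right) \left(-3\right)}{-68854} = 15 \left(- \frac{1}{68854}\right) = - \frac{15}{68854}$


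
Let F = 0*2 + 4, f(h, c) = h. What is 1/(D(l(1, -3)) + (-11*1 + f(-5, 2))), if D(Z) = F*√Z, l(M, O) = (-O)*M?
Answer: -1/13 - √3/52 ≈ -0.11023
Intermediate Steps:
l(M, O) = -M*O
F = 4 (F = 0 + 4 = 4)
D(Z) = 4*√Z
1/(D(l(1, -3)) + (-11*1 + f(-5, 2))) = 1/(4*√(-1*1*(-3)) + (-11*1 - 5)) = 1/(4*√3 + (-11 - 5)) = 1/(4*√3 - 16) = 1/(-16 + 4*√3)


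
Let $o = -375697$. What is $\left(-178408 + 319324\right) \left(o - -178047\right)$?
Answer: $-27852047400$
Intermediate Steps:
$\left(-178408 + 319324\right) \left(o - -178047\right) = \left(-178408 + 319324\right) \left(-375697 - -178047\right) = 140916 \left(-375697 + 178047\right) = 140916 \left(-197650\right) = -27852047400$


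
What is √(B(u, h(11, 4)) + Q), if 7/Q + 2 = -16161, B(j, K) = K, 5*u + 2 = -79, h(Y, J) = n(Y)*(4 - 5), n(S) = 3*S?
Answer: I*√175941182/2309 ≈ 5.7446*I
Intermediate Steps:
h(Y, J) = -3*Y (h(Y, J) = (3*Y)*(4 - 5) = (3*Y)*(-1) = -3*Y)
u = -81/5 (u = -⅖ + (⅕)*(-79) = -⅖ - 79/5 = -81/5 ≈ -16.200)
Q = -1/2309 (Q = 7/(-2 - 16161) = 7/(-16163) = 7*(-1/16163) = -1/2309 ≈ -0.00043309)
√(B(u, h(11, 4)) + Q) = √(-3*11 - 1/2309) = √(-33 - 1/2309) = √(-76198/2309) = I*√175941182/2309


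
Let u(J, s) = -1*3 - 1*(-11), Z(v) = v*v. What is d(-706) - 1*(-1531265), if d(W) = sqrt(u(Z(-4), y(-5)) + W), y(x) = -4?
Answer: 1531265 + I*sqrt(698) ≈ 1.5313e+6 + 26.42*I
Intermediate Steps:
Z(v) = v**2
u(J, s) = 8 (u(J, s) = -3 + 11 = 8)
d(W) = sqrt(8 + W)
d(-706) - 1*(-1531265) = sqrt(8 - 706) - 1*(-1531265) = sqrt(-698) + 1531265 = I*sqrt(698) + 1531265 = 1531265 + I*sqrt(698)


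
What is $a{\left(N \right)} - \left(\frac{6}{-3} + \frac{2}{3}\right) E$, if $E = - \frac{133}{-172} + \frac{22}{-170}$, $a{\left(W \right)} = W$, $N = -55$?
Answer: $- \frac{593662}{10965} \approx -54.142$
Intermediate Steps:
$E = \frac{9413}{14620}$ ($E = \left(-133\right) \left(- \frac{1}{172}\right) + 22 \left(- \frac{1}{170}\right) = \frac{133}{172} - \frac{11}{85} = \frac{9413}{14620} \approx 0.64384$)
$a{\left(N \right)} - \left(\frac{6}{-3} + \frac{2}{3}\right) E = -55 - \left(\frac{6}{-3} + \frac{2}{3}\right) \frac{9413}{14620} = -55 - \left(6 \left(- \frac{1}{3}\right) + 2 \cdot \frac{1}{3}\right) \frac{9413}{14620} = -55 - \left(-2 + \frac{2}{3}\right) \frac{9413}{14620} = -55 - \left(- \frac{4}{3}\right) \frac{9413}{14620} = -55 - - \frac{9413}{10965} = -55 + \frac{9413}{10965} = - \frac{593662}{10965}$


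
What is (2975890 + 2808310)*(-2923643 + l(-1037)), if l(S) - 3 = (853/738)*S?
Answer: -6242687160940100/369 ≈ -1.6918e+13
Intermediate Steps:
l(S) = 3 + 853*S/738 (l(S) = 3 + (853/738)*S = 3 + (853*(1/738))*S = 3 + 853*S/738)
(2975890 + 2808310)*(-2923643 + l(-1037)) = (2975890 + 2808310)*(-2923643 + (3 + (853/738)*(-1037))) = 5784200*(-2923643 + (3 - 884561/738)) = 5784200*(-2923643 - 882347/738) = 5784200*(-2158530881/738) = -6242687160940100/369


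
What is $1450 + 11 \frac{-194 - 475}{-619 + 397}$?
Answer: $\frac{109753}{74} \approx 1483.1$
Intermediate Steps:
$1450 + 11 \frac{-194 - 475}{-619 + 397} = 1450 + 11 \left(- \frac{669}{-222}\right) = 1450 + 11 \left(\left(-669\right) \left(- \frac{1}{222}\right)\right) = 1450 + 11 \cdot \frac{223}{74} = 1450 + \frac{2453}{74} = \frac{109753}{74}$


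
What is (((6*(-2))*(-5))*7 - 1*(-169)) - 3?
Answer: 586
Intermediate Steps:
(((6*(-2))*(-5))*7 - 1*(-169)) - 3 = (-12*(-5)*7 + 169) - 3 = (60*7 + 169) - 3 = (420 + 169) - 3 = 589 - 3 = 586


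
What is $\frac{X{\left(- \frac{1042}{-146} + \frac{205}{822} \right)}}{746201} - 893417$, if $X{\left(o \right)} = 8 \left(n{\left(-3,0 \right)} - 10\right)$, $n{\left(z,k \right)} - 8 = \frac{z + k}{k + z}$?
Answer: $- \frac{666668658825}{746201} \approx -8.9342 \cdot 10^{5}$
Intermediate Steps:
$n{\left(z,k \right)} = 9$ ($n{\left(z,k \right)} = 8 + \frac{z + k}{k + z} = 8 + \frac{k + z}{k + z} = 8 + 1 = 9$)
$X{\left(o \right)} = -8$ ($X{\left(o \right)} = 8 \left(9 - 10\right) = 8 \left(-1\right) = -8$)
$\frac{X{\left(- \frac{1042}{-146} + \frac{205}{822} \right)}}{746201} - 893417 = - \frac{8}{746201} - 893417 = - \frac{666668658825}{746201}$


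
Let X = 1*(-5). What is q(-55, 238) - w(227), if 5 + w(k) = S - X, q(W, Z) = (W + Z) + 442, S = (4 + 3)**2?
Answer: 576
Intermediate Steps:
S = 49 (S = 7**2 = 49)
q(W, Z) = 442 + W + Z
X = -5
w(k) = 49 (w(k) = -5 + (49 - 1*(-5)) = -5 + (49 + 5) = -5 + 54 = 49)
q(-55, 238) - w(227) = (442 - 55 + 238) - 1*49 = 625 - 49 = 576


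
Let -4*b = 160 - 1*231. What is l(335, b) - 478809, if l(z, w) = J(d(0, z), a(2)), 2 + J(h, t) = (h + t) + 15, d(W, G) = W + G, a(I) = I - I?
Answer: -478461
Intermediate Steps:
a(I) = 0
d(W, G) = G + W
b = 71/4 (b = -(160 - 1*231)/4 = -(160 - 231)/4 = -¼*(-71) = 71/4 ≈ 17.750)
J(h, t) = 13 + h + t (J(h, t) = -2 + ((h + t) + 15) = -2 + (15 + h + t) = 13 + h + t)
l(z, w) = 13 + z (l(z, w) = 13 + (z + 0) + 0 = 13 + z + 0 = 13 + z)
l(335, b) - 478809 = (13 + 335) - 478809 = 348 - 478809 = -478461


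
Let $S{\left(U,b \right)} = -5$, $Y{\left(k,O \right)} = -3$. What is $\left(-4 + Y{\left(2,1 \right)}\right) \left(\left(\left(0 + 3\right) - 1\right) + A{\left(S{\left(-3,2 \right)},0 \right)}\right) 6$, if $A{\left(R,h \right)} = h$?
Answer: $-84$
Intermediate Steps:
$\left(-4 + Y{\left(2,1 \right)}\right) \left(\left(\left(0 + 3\right) - 1\right) + A{\left(S{\left(-3,2 \right)},0 \right)}\right) 6 = \left(-4 - 3\right) \left(\left(\left(0 + 3\right) - 1\right) + 0\right) 6 = - 7 \left(\left(3 - 1\right) + 0\right) 6 = - 7 \left(2 + 0\right) 6 = \left(-7\right) 2 \cdot 6 = \left(-14\right) 6 = -84$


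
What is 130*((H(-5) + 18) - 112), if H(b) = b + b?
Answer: -13520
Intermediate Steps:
H(b) = 2*b
130*((H(-5) + 18) - 112) = 130*((2*(-5) + 18) - 112) = 130*((-10 + 18) - 112) = 130*(8 - 112) = 130*(-104) = -13520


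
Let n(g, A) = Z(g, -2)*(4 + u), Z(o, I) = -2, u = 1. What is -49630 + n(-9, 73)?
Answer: -49640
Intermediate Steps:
n(g, A) = -10 (n(g, A) = -2*(4 + 1) = -2*5 = -10)
-49630 + n(-9, 73) = -49630 - 10 = -49640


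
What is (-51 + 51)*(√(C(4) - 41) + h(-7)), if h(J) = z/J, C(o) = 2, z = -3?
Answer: 0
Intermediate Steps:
h(J) = -3/J
(-51 + 51)*(√(C(4) - 41) + h(-7)) = (-51 + 51)*(√(2 - 41) - 3/(-7)) = 0*(√(-39) - 3*(-⅐)) = 0*(I*√39 + 3/7) = 0*(3/7 + I*√39) = 0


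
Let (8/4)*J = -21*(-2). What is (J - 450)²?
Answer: 184041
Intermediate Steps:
J = 21 (J = (-21*(-2))/2 = (½)*42 = 21)
(J - 450)² = (21 - 450)² = (-429)² = 184041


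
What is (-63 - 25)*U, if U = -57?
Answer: 5016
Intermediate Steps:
(-63 - 25)*U = (-63 - 25)*(-57) = -88*(-57) = 5016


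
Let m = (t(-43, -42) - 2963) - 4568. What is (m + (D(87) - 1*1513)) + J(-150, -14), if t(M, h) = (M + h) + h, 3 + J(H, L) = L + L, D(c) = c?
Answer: -9115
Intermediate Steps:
J(H, L) = -3 + 2*L (J(H, L) = -3 + (L + L) = -3 + 2*L)
t(M, h) = M + 2*h
m = -7658 (m = ((-43 + 2*(-42)) - 2963) - 4568 = ((-43 - 84) - 2963) - 4568 = (-127 - 2963) - 4568 = -3090 - 4568 = -7658)
(m + (D(87) - 1*1513)) + J(-150, -14) = (-7658 + (87 - 1*1513)) + (-3 + 2*(-14)) = (-7658 + (87 - 1513)) + (-3 - 28) = (-7658 - 1426) - 31 = -9084 - 31 = -9115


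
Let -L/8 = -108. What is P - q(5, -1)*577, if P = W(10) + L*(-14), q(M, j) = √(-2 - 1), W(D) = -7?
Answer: -12103 - 577*I*√3 ≈ -12103.0 - 999.39*I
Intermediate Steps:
L = 864 (L = -8*(-108) = 864)
q(M, j) = I*√3 (q(M, j) = √(-3) = I*√3)
P = -12103 (P = -7 + 864*(-14) = -7 - 12096 = -12103)
P - q(5, -1)*577 = -12103 - I*√3*577 = -12103 - 577*I*√3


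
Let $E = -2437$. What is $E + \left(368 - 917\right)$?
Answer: $-2986$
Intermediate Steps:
$E + \left(368 - 917\right) = -2437 + \left(368 - 917\right) = -2437 - 549 = -2986$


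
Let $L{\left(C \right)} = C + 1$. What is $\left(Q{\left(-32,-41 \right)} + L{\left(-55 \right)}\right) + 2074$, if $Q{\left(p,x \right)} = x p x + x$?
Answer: $-51813$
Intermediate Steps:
$Q{\left(p,x \right)} = x + p x^{2}$ ($Q{\left(p,x \right)} = p x x + x = p x^{2} + x = x + p x^{2}$)
$L{\left(C \right)} = 1 + C$
$\left(Q{\left(-32,-41 \right)} + L{\left(-55 \right)}\right) + 2074 = \left(- 41 \left(1 - -1312\right) + \left(1 - 55\right)\right) + 2074 = \left(- 41 \left(1 + 1312\right) - 54\right) + 2074 = \left(\left(-41\right) 1313 - 54\right) + 2074 = \left(-53833 - 54\right) + 2074 = -53887 + 2074 = -51813$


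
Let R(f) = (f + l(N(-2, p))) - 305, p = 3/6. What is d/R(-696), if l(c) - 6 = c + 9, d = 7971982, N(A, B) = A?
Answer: -209789/26 ≈ -8068.8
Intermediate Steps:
p = ½ (p = 3*(⅙) = ½ ≈ 0.50000)
l(c) = 15 + c (l(c) = 6 + (c + 9) = 6 + (9 + c) = 15 + c)
R(f) = -292 + f (R(f) = (f + (15 - 2)) - 305 = (f + 13) - 305 = (13 + f) - 305 = -292 + f)
d/R(-696) = 7971982/(-292 - 696) = 7971982/(-988) = 7971982*(-1/988) = -209789/26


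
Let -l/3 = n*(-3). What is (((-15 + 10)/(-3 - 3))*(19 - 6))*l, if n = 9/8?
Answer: 1755/16 ≈ 109.69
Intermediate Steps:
n = 9/8 (n = 9*(⅛) = 9/8 ≈ 1.1250)
l = 81/8 (l = -27*(-3)/8 = -3*(-27/8) = 81/8 ≈ 10.125)
(((-15 + 10)/(-3 - 3))*(19 - 6))*l = (((-15 + 10)/(-3 - 3))*(19 - 6))*(81/8) = (-5/(-6)*13)*(81/8) = (-5*(-⅙)*13)*(81/8) = ((⅚)*13)*(81/8) = (65/6)*(81/8) = 1755/16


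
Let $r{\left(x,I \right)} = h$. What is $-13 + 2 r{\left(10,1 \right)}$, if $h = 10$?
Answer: $7$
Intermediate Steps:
$r{\left(x,I \right)} = 10$
$-13 + 2 r{\left(10,1 \right)} = -13 + 2 \cdot 10 = -13 + 20 = 7$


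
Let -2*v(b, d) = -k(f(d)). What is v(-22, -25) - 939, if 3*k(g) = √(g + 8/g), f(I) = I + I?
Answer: -939 + I*√1254/30 ≈ -939.0 + 1.1804*I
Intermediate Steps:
f(I) = 2*I
k(g) = √(g + 8/g)/3
v(b, d) = √(2*d + 4/d)/6 (v(b, d) = -(-1)*√(2*d + 8/((2*d)))/3/2 = -(-1)*√(2*d + 8*(1/(2*d)))/3/2 = -(-1)*√(2*d + 4/d)/3/2 = -(-1)*√(2*d + 4/d)/6 = √(2*d + 4/d)/6)
v(-22, -25) - 939 = √(2*(-25) + 4/(-25))/6 - 939 = √(-50 + 4*(-1/25))/6 - 939 = √(-50 - 4/25)/6 - 939 = √(-1254/25)/6 - 939 = (I*√1254/5)/6 - 939 = I*√1254/30 - 939 = -939 + I*√1254/30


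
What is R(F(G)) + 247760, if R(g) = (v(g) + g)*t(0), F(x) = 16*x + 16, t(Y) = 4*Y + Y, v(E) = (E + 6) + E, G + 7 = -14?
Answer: 247760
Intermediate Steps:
G = -21 (G = -7 - 14 = -21)
v(E) = 6 + 2*E (v(E) = (6 + E) + E = 6 + 2*E)
t(Y) = 5*Y
F(x) = 16 + 16*x
R(g) = 0 (R(g) = ((6 + 2*g) + g)*(5*0) = (6 + 3*g)*0 = 0)
R(F(G)) + 247760 = 0 + 247760 = 247760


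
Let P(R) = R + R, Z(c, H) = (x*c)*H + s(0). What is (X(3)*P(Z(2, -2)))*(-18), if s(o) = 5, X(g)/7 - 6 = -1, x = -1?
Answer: -11340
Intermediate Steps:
X(g) = 35 (X(g) = 42 + 7*(-1) = 42 - 7 = 35)
Z(c, H) = 5 - H*c (Z(c, H) = (-c)*H + 5 = -H*c + 5 = 5 - H*c)
P(R) = 2*R
(X(3)*P(Z(2, -2)))*(-18) = (35*(2*(5 - 1*(-2)*2)))*(-18) = (35*(2*(5 + 4)))*(-18) = (35*(2*9))*(-18) = (35*18)*(-18) = 630*(-18) = -11340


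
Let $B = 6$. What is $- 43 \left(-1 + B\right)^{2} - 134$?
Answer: $-1209$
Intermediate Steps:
$- 43 \left(-1 + B\right)^{2} - 134 = - 43 \left(-1 + 6\right)^{2} - 134 = - 43 \cdot 5^{2} - 134 = \left(-43\right) 25 - 134 = -1075 - 134 = -1209$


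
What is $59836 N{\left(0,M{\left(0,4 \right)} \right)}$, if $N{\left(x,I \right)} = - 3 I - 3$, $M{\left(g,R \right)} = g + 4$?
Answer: $-897540$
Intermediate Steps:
$M{\left(g,R \right)} = 4 + g$
$N{\left(x,I \right)} = -3 - 3 I$
$59836 N{\left(0,M{\left(0,4 \right)} \right)} = 59836 \left(-3 - 3 \left(4 + 0\right)\right) = 59836 \left(-3 - 12\right) = 59836 \left(-15\right) = -897540$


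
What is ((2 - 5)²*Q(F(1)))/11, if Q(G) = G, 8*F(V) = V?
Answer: 9/88 ≈ 0.10227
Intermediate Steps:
F(V) = V/8
((2 - 5)²*Q(F(1)))/11 = ((2 - 5)²*((⅛)*1))/11 = ((-3)²*(⅛))*(1/11) = (9*(⅛))*(1/11) = (9/8)*(1/11) = 9/88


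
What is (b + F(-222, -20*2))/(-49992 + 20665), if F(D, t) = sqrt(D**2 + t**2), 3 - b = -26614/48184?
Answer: -85583/706546084 - 2*sqrt(12721)/29327 ≈ -0.0078128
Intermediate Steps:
b = 85583/24092 (b = 3 - (-26614)/48184 = 3 - 1*(-13307/24092) = 3 + 13307/24092 = 85583/24092 ≈ 3.5523)
(b + F(-222, -20*2))/(-49992 + 20665) = (85583/24092 + sqrt((-222)**2 + (-20*2)**2))/(-49992 + 20665) = (85583/24092 + sqrt(49284 + (-40)**2))/(-29327) = (85583/24092 + sqrt(49284 + 1600))*(-1/29327) = (85583/24092 + sqrt(50884))*(-1/29327) = (85583/24092 + 2*sqrt(12721))*(-1/29327) = -85583/706546084 - 2*sqrt(12721)/29327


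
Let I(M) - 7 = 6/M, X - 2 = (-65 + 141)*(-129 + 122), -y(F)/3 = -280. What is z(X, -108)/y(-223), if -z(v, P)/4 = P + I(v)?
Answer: 1912/3975 ≈ 0.48101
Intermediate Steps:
y(F) = 840 (y(F) = -3*(-280) = 840)
X = -530 (X = 2 + (-65 + 141)*(-129 + 122) = 2 + 76*(-7) = 2 - 532 = -530)
I(M) = 7 + 6/M
z(v, P) = -28 - 24/v - 4*P (z(v, P) = -4*(P + (7 + 6/v)) = -4*(7 + P + 6/v) = -28 - 24/v - 4*P)
z(X, -108)/y(-223) = (-28 - 24/(-530) - 4*(-108))/840 = (-28 - 24*(-1/530) + 432)*(1/840) = (-28 + 12/265 + 432)*(1/840) = (107072/265)*(1/840) = 1912/3975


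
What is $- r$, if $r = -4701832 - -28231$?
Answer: $4673601$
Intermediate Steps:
$r = -4673601$ ($r = -4701832 + 28231 = -4673601$)
$- r = \left(-1\right) \left(-4673601\right) = 4673601$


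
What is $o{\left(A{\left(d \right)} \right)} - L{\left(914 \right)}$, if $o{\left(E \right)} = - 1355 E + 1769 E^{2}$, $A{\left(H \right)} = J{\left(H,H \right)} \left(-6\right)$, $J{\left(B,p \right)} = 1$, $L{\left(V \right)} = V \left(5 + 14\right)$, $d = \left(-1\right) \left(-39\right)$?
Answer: $54448$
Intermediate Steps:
$d = 39$
$L{\left(V \right)} = 19 V$ ($L{\left(V \right)} = V 19 = 19 V$)
$A{\left(H \right)} = -6$ ($A{\left(H \right)} = 1 \left(-6\right) = -6$)
$o{\left(A{\left(d \right)} \right)} - L{\left(914 \right)} = - 6 \left(-1355 + 1769 \left(-6\right)\right) - 19 \cdot 914 = - 6 \left(-1355 - 10614\right) - 17366 = \left(-6\right) \left(-11969\right) - 17366 = 71814 - 17366 = 54448$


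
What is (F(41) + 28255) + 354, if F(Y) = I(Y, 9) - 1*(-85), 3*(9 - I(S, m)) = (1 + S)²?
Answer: 28115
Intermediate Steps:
I(S, m) = 9 - (1 + S)²/3
F(Y) = 94 - (1 + Y)²/3 (F(Y) = (9 - (1 + Y)²/3) - 1*(-85) = (9 - (1 + Y)²/3) + 85 = 94 - (1 + Y)²/3)
(F(41) + 28255) + 354 = ((94 - (1 + 41)²/3) + 28255) + 354 = ((94 - ⅓*42²) + 28255) + 354 = ((94 - ⅓*1764) + 28255) + 354 = ((94 - 588) + 28255) + 354 = (-494 + 28255) + 354 = 27761 + 354 = 28115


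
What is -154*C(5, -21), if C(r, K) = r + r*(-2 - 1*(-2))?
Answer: -770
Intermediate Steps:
C(r, K) = r (C(r, K) = r + r*(-2 + 2) = r + r*0 = r + 0 = r)
-154*C(5, -21) = -154*5 = -770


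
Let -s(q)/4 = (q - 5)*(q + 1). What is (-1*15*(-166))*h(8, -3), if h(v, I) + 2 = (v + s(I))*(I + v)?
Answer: -702180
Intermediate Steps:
s(q) = -4*(1 + q)*(-5 + q) (s(q) = -4*(q - 5)*(q + 1) = -4*(-5 + q)*(1 + q) = -4*(1 + q)*(-5 + q))
h(v, I) = -2 + (I + v)*(20 + v - 4*I² + 16*I) (h(v, I) = -2 + (v + (20 - 4*I² + 16*I))*(I + v) = -2 + (20 + v - 4*I² + 16*I)*(I + v) = -2 + (I + v)*(20 + v - 4*I² + 16*I))
(-1*15*(-166))*h(8, -3) = (-1*15*(-166))*(-2 + 8² - 3*8 + 4*(-3)*(5 - 1*(-3)² + 4*(-3)) + 4*8*(5 - 1*(-3)² + 4*(-3))) = (-15*(-166))*(-2 + 64 - 24 + 4*(-3)*(5 - 1*9 - 12) + 4*8*(5 - 1*9 - 12)) = 2490*(-2 + 64 - 24 + 4*(-3)*(5 - 9 - 12) + 4*8*(5 - 9 - 12)) = 2490*(-2 + 64 - 24 + 4*(-3)*(-16) + 4*8*(-16)) = 2490*(-2 + 64 - 24 + 192 - 512) = 2490*(-282) = -702180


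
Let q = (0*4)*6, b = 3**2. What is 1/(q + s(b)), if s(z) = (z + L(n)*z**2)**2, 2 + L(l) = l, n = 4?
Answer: 1/29241 ≈ 3.4199e-5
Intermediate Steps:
b = 9
L(l) = -2 + l
s(z) = (z + 2*z**2)**2 (s(z) = (z + (-2 + 4)*z**2)**2 = (z + 2*z**2)**2)
q = 0 (q = 0*6 = 0)
1/(q + s(b)) = 1/(0 + 9**2*(1 + 2*9)**2) = 1/(0 + 81*(1 + 18)**2) = 1/(0 + 81*19**2) = 1/(0 + 81*361) = 1/(0 + 29241) = 1/29241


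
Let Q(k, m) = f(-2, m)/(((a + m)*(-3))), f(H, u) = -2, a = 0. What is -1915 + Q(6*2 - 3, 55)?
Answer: -315973/165 ≈ -1915.0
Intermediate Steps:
Q(k, m) = 2/(3*m) (Q(k, m) = -2*(-1/(3*(0 + m))) = -2*(-1/(3*m)) = -(-2)/(3*m) = 2/(3*m))
-1915 + Q(6*2 - 3, 55) = -1915 + (⅔)/55 = -1915 + (⅔)*(1/55) = -1915 + 2/165 = -315973/165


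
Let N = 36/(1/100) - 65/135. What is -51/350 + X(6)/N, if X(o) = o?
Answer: -4899837/34015450 ≈ -0.14405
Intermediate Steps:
N = 97187/27 (N = 36/(1/100) - 65*1/135 = 36*100 - 13/27 = 3600 - 13/27 = 97187/27 ≈ 3599.5)
-51/350 + X(6)/N = -51/350 + 6/(97187/27) = -51*1/350 + 6*(27/97187) = -51/350 + 162/97187 = -4899837/34015450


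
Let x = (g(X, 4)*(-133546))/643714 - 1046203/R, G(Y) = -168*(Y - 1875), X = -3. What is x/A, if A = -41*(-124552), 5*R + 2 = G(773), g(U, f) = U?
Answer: -1646552937109/304287215394693616 ≈ -5.4112e-6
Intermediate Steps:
G(Y) = 315000 - 168*Y (G(Y) = -168*(-1875 + Y) = 315000 - 168*Y)
R = 185134/5 (R = -⅖ + (315000 - 168*773)/5 = -⅖ + (315000 - 129864)/5 = -⅖ + (⅕)*185136 = -⅖ + 185136/5 = 185134/5 ≈ 37027.)
A = 5106632
x = -1646552937109/59586673838 (x = -3*(-133546)/643714 - 1046203/185134/5 = 400638*(1/643714) - 1046203*5/185134 = 200319/321857 - 5231015/185134 = -1646552937109/59586673838 ≈ -27.633)
x/A = -1646552937109/59586673838/5106632 = -1646552937109/59586673838*1/5106632 = -1646552937109/304287215394693616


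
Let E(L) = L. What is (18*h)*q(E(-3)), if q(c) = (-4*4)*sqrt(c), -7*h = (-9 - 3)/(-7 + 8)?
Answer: -3456*I*sqrt(3)/7 ≈ -855.14*I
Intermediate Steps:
h = 12/7 (h = -(-9 - 3)/(7*(-7 + 8)) = -(-12)/(7*1) = -(-12)/7 = -1/7*(-12) = 12/7 ≈ 1.7143)
q(c) = -16*sqrt(c)
(18*h)*q(E(-3)) = (18*(12/7))*(-16*I*sqrt(3)) = 216*(-16*I*sqrt(3))/7 = -3456*I*sqrt(3)/7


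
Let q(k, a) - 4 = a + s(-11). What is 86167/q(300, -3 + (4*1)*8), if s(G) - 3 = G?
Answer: 86167/25 ≈ 3446.7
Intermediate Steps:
s(G) = 3 + G
q(k, a) = -4 + a (q(k, a) = 4 + (a + (3 - 11)) = 4 + (a - 8) = 4 + (-8 + a) = -4 + a)
86167/q(300, -3 + (4*1)*8) = 86167/(-4 + (-3 + (4*1)*8)) = 86167/(-4 + (-3 + 4*8)) = 86167/(-4 + (-3 + 32)) = 86167/(-4 + 29) = 86167/25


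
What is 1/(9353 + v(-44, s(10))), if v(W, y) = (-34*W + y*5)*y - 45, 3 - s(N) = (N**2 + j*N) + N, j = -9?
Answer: -1/14679 ≈ -6.8125e-5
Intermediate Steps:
s(N) = 3 - N**2 + 8*N (s(N) = 3 - ((N**2 - 9*N) + N) = 3 - (N**2 - 8*N) = 3 + (-N**2 + 8*N) = 3 - N**2 + 8*N)
v(W, y) = -45 + y*(-34*W + 5*y) (v(W, y) = (-34*W + 5*y)*y - 45 = y*(-34*W + 5*y) - 45 = -45 + y*(-34*W + 5*y))
1/(9353 + v(-44, s(10))) = 1/(9353 + (-45 + 5*(3 - 1*10**2 + 8*10)**2 - 34*(-44)*(3 - 1*10**2 + 8*10))) = 1/(9353 + (-45 + 5*(3 - 1*100 + 80)**2 - 34*(-44)*(3 - 1*100 + 80))) = 1/(9353 + (-45 + 5*(3 - 100 + 80)**2 - 34*(-44)*(3 - 100 + 80))) = 1/(9353 + (-45 + 5*(-17)**2 - 34*(-44)*(-17))) = 1/(9353 + (-45 + 5*289 - 25432)) = 1/(9353 + (-45 + 1445 - 25432)) = 1/(9353 - 24032) = 1/(-14679) = -1/14679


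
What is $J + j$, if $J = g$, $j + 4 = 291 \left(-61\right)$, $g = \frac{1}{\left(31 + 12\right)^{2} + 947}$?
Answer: $- \frac{49642979}{2796} \approx -17755.0$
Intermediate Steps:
$g = \frac{1}{2796}$ ($g = \frac{1}{43^{2} + 947} = \frac{1}{1849 + 947} = \frac{1}{2796} \approx 0.00035765$)
$j = -17755$ ($j = -4 + 291 \left(-61\right) = -4 - 17751 = -17755$)
$J = \frac{1}{2796} \approx 0.00035765$
$J + j = \frac{1}{2796} - 17755 = - \frac{49642979}{2796}$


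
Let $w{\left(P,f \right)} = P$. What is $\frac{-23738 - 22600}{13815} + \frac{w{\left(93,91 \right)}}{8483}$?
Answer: $- \frac{130600153}{39064215} \approx -3.3432$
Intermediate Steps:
$\frac{-23738 - 22600}{13815} + \frac{w{\left(93,91 \right)}}{8483} = \frac{-23738 - 22600}{13815} + \frac{93}{8483} = \left(-23738 - 22600\right) \frac{1}{13815} + 93 \cdot \frac{1}{8483} = \left(-46338\right) \frac{1}{13815} + \frac{93}{8483} = - \frac{15446}{4605} + \frac{93}{8483} = - \frac{130600153}{39064215}$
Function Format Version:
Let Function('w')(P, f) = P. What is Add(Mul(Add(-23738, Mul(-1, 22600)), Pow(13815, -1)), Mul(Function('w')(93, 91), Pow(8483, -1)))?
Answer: Rational(-130600153, 39064215) ≈ -3.3432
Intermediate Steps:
Add(Mul(Add(-23738, Mul(-1, 22600)), Pow(13815, -1)), Mul(Function('w')(93, 91), Pow(8483, -1))) = Add(Mul(Add(-23738, Mul(-1, 22600)), Pow(13815, -1)), Mul(93, Pow(8483, -1))) = Add(Mul(Add(-23738, -22600), Rational(1, 13815)), Mul(93, Rational(1, 8483))) = Add(Mul(-46338, Rational(1, 13815)), Rational(93, 8483)) = Add(Rational(-15446, 4605), Rational(93, 8483)) = Rational(-130600153, 39064215)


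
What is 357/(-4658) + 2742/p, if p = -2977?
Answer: -813825/815698 ≈ -0.99770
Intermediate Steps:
357/(-4658) + 2742/p = 357/(-4658) + 2742/(-2977) = 357*(-1/4658) + 2742*(-1/2977) = -21/274 - 2742/2977 = -813825/815698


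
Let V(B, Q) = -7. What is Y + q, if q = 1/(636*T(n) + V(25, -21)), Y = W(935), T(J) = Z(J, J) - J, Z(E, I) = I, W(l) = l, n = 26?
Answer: 6544/7 ≈ 934.86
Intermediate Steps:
T(J) = 0 (T(J) = J - J = 0)
Y = 935
q = -1/7 (q = 1/(636*0 - 7) = 1/(0 - 7) = 1/(-7) = -1/7 ≈ -0.14286)
Y + q = 935 - 1/7 = 6544/7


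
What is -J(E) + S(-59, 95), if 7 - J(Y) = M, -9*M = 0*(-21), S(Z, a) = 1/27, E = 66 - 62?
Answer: -188/27 ≈ -6.9630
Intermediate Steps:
E = 4
S(Z, a) = 1/27
M = 0 (M = -0*(-21) = -⅑*0 = 0)
J(Y) = 7 (J(Y) = 7 - 1*0 = 7 + 0 = 7)
-J(E) + S(-59, 95) = -1*7 + 1/27 = -7 + 1/27 = -188/27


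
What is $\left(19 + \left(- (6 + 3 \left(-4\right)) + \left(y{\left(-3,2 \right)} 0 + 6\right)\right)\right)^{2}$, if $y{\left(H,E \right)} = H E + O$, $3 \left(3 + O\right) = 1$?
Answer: $961$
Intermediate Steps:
$O = - \frac{8}{3}$ ($O = -3 + \frac{1}{3} \cdot 1 = -3 + \frac{1}{3} = - \frac{8}{3} \approx -2.6667$)
$y{\left(H,E \right)} = - \frac{8}{3} + E H$ ($y{\left(H,E \right)} = H E - \frac{8}{3} = E H - \frac{8}{3} = - \frac{8}{3} + E H$)
$\left(19 + \left(- (6 + 3 \left(-4\right)) + \left(y{\left(-3,2 \right)} 0 + 6\right)\right)\right)^{2} = \left(19 + \left(- (6 + 3 \left(-4\right)) + \left(\left(- \frac{8}{3} + 2 \left(-3\right)\right) 0 + 6\right)\right)\right)^{2} = \left(19 + \left(- (6 - 12) + \left(\left(- \frac{8}{3} - 6\right) 0 + 6\right)\right)\right)^{2} = \left(19 + \left(\left(-1\right) \left(-6\right) + \left(\left(- \frac{26}{3}\right) 0 + 6\right)\right)\right)^{2} = \left(19 + \left(6 + \left(0 + 6\right)\right)\right)^{2} = \left(19 + \left(6 + 6\right)\right)^{2} = \left(19 + 12\right)^{2} = 31^{2} = 961$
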